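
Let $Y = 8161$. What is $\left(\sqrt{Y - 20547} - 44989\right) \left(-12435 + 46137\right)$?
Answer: $-1516219278 + 33702 i \sqrt{12386} \approx -1.5162 \cdot 10^{9} + 3.7508 \cdot 10^{6} i$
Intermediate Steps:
$\left(\sqrt{Y - 20547} - 44989\right) \left(-12435 + 46137\right) = \left(\sqrt{8161 - 20547} - 44989\right) \left(-12435 + 46137\right) = \left(\sqrt{-12386} - 44989\right) 33702 = \left(i \sqrt{12386} - 44989\right) 33702 = \left(-44989 + i \sqrt{12386}\right) 33702 = -1516219278 + 33702 i \sqrt{12386}$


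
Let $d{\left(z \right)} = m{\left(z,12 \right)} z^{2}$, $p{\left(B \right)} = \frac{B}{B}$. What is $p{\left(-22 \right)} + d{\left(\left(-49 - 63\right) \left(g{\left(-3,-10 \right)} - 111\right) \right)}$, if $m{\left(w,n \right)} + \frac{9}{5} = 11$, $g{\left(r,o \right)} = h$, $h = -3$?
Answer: $\frac{7499003909}{5} \approx 1.4998 \cdot 10^{9}$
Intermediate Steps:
$g{\left(r,o \right)} = -3$
$p{\left(B \right)} = 1$
$m{\left(w,n \right)} = \frac{46}{5}$ ($m{\left(w,n \right)} = - \frac{9}{5} + 11 = \frac{46}{5}$)
$d{\left(z \right)} = \frac{46 z^{2}}{5}$
$p{\left(-22 \right)} + d{\left(\left(-49 - 63\right) \left(g{\left(-3,-10 \right)} - 111\right) \right)} = 1 + \frac{46 \left(\left(-49 - 63\right) \left(-3 - 111\right)\right)^{2}}{5} = 1 + \frac{46 \left(\left(-112\right) \left(-114\right)\right)^{2}}{5} = 1 + \frac{46 \cdot 12768^{2}}{5} = 1 + \frac{46}{5} \cdot 163021824 = 1 + \frac{7499003904}{5} = \frac{7499003909}{5}$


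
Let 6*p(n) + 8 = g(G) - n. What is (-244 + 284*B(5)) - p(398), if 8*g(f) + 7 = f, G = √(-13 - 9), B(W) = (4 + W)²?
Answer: 365245/16 - I*√22/48 ≈ 22828.0 - 0.097717*I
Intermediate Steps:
G = I*√22 (G = √(-22) = I*√22 ≈ 4.6904*I)
g(f) = -7/8 + f/8
p(n) = -71/48 - n/6 + I*√22/48 (p(n) = -4/3 + ((-7/8 + (I*√22)/8) - n)/6 = -4/3 + ((-7/8 + I*√22/8) - n)/6 = -4/3 + (-7/8 - n + I*√22/8)/6 = -4/3 + (-7/48 - n/6 + I*√22/48) = -71/48 - n/6 + I*√22/48)
(-244 + 284*B(5)) - p(398) = (-244 + 284*(4 + 5)²) - (-71/48 - ⅙*398 + I*√22/48) = (-244 + 284*9²) - (-71/48 - 199/3 + I*√22/48) = (-244 + 284*81) - (-1085/16 + I*√22/48) = (-244 + 23004) + (1085/16 - I*√22/48) = 22760 + (1085/16 - I*√22/48) = 365245/16 - I*√22/48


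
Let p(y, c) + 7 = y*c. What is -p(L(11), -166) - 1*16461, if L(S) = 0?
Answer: -16454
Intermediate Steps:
p(y, c) = -7 + c*y (p(y, c) = -7 + y*c = -7 + c*y)
-p(L(11), -166) - 1*16461 = -(-7 - 166*0) - 1*16461 = -(-7 + 0) - 16461 = -1*(-7) - 16461 = 7 - 16461 = -16454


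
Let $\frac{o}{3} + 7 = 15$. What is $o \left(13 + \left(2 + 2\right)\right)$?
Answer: $408$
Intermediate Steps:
$o = 24$ ($o = -21 + 3 \cdot 15 = -21 + 45 = 24$)
$o \left(13 + \left(2 + 2\right)\right) = 24 \left(13 + \left(2 + 2\right)\right) = 24 \left(13 + 4\right) = 24 \cdot 17 = 408$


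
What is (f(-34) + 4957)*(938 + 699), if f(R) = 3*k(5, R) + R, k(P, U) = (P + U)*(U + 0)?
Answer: 12901197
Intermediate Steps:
k(P, U) = U*(P + U) (k(P, U) = (P + U)*U = U*(P + U))
f(R) = R + 3*R*(5 + R) (f(R) = 3*(R*(5 + R)) + R = 3*R*(5 + R) + R = R + 3*R*(5 + R))
(f(-34) + 4957)*(938 + 699) = (-34*(16 + 3*(-34)) + 4957)*(938 + 699) = (-34*(16 - 102) + 4957)*1637 = (-34*(-86) + 4957)*1637 = (2924 + 4957)*1637 = 7881*1637 = 12901197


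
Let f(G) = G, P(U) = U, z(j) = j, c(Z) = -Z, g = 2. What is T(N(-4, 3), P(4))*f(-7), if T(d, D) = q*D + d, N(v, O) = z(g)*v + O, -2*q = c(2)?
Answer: 7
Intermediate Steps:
q = 1 (q = -(-1)*2/2 = -1/2*(-2) = 1)
N(v, O) = O + 2*v (N(v, O) = 2*v + O = O + 2*v)
T(d, D) = D + d (T(d, D) = 1*D + d = D + d)
T(N(-4, 3), P(4))*f(-7) = (4 + (3 + 2*(-4)))*(-7) = (4 + (3 - 8))*(-7) = (4 - 5)*(-7) = -1*(-7) = 7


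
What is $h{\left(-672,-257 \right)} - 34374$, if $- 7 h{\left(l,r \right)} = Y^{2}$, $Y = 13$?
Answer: $- \frac{240787}{7} \approx -34398.0$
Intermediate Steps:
$h{\left(l,r \right)} = - \frac{169}{7}$ ($h{\left(l,r \right)} = - \frac{13^{2}}{7} = \left(- \frac{1}{7}\right) 169 = - \frac{169}{7}$)
$h{\left(-672,-257 \right)} - 34374 = - \frac{169}{7} - 34374 = - \frac{240787}{7}$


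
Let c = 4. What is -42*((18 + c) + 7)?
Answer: -1218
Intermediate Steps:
-42*((18 + c) + 7) = -42*((18 + 4) + 7) = -42*(22 + 7) = -42*29 = -1218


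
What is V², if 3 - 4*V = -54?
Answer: 3249/16 ≈ 203.06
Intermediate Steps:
V = 57/4 (V = ¾ - ¼*(-54) = ¾ + 27/2 = 57/4 ≈ 14.250)
V² = (57/4)² = 3249/16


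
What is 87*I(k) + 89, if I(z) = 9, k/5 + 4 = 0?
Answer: 872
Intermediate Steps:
k = -20 (k = -20 + 5*0 = -20 + 0 = -20)
87*I(k) + 89 = 87*9 + 89 = 783 + 89 = 872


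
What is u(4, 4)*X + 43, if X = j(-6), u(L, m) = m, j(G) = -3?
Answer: 31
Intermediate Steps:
X = -3
u(4, 4)*X + 43 = 4*(-3) + 43 = -12 + 43 = 31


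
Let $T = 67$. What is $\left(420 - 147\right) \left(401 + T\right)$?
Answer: $127764$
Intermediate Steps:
$\left(420 - 147\right) \left(401 + T\right) = \left(420 - 147\right) \left(401 + 67\right) = 273 \cdot 468 = 127764$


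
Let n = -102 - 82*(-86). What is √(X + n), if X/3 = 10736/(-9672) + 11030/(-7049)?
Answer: √56020657542756634/2840747 ≈ 83.318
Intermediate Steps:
X = -22795028/2840747 (X = 3*(10736/(-9672) + 11030/(-7049)) = 3*(10736*(-1/9672) + 11030*(-1/7049)) = 3*(-1342/1209 - 11030/7049) = 3*(-22795028/8522241) = -22795028/2840747 ≈ -8.0243)
n = 6950 (n = -102 + 7052 = 6950)
√(X + n) = √(-22795028/2840747 + 6950) = √(19720396622/2840747) = √56020657542756634/2840747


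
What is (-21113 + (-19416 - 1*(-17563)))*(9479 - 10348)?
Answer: 19957454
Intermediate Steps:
(-21113 + (-19416 - 1*(-17563)))*(9479 - 10348) = (-21113 + (-19416 + 17563))*(-869) = (-21113 - 1853)*(-869) = -22966*(-869) = 19957454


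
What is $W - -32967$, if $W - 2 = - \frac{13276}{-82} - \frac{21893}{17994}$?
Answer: $\frac{24441558185}{737754} \approx 33130.0$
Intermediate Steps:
$W = \frac{120022067}{737754}$ ($W = 2 - \left(- \frac{6638}{41} + \frac{21893}{17994}\right) = 2 - - \frac{118546559}{737754} = 2 + \left(\frac{6638}{41} - \frac{21893}{17994}\right) = 2 + \frac{118546559}{737754} = \frac{120022067}{737754} \approx 162.69$)
$W - -32967 = \frac{120022067}{737754} - -32967 = \frac{120022067}{737754} + 32967 = \frac{24441558185}{737754}$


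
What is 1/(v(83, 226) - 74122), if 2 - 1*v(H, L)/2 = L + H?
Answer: -1/74736 ≈ -1.3380e-5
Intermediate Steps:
v(H, L) = 4 - 2*H - 2*L (v(H, L) = 4 - 2*(L + H) = 4 - 2*(H + L) = 4 + (-2*H - 2*L) = 4 - 2*H - 2*L)
1/(v(83, 226) - 74122) = 1/((4 - 2*83 - 2*226) - 74122) = 1/((4 - 166 - 452) - 74122) = 1/(-614 - 74122) = 1/(-74736) = -1/74736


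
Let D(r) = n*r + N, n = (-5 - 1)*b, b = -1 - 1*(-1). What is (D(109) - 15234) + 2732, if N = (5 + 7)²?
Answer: -12358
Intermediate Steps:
b = 0 (b = -1 + 1 = 0)
n = 0 (n = (-5 - 1)*0 = -6*0 = 0)
N = 144 (N = 12² = 144)
D(r) = 144 (D(r) = 0*r + 144 = 0 + 144 = 144)
(D(109) - 15234) + 2732 = (144 - 15234) + 2732 = -15090 + 2732 = -12358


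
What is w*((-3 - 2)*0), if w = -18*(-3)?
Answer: 0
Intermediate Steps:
w = 54
w*((-3 - 2)*0) = 54*((-3 - 2)*0) = 54*(-5*0) = 54*0 = 0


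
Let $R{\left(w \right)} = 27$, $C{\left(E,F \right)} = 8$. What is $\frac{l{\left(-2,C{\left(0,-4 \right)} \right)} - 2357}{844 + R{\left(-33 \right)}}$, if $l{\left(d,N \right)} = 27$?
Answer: $- \frac{2330}{871} \approx -2.6751$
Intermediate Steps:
$\frac{l{\left(-2,C{\left(0,-4 \right)} \right)} - 2357}{844 + R{\left(-33 \right)}} = \frac{27 - 2357}{844 + 27} = - \frac{2330}{871}$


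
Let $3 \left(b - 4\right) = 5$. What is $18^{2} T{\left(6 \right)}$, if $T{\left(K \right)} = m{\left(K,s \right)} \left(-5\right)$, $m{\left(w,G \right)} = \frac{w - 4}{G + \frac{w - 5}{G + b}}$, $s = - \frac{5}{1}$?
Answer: $\frac{6480}{7} \approx 925.71$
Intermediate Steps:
$b = \frac{17}{3}$ ($b = 4 + \frac{1}{3} \cdot 5 = 4 + \frac{5}{3} = \frac{17}{3} \approx 5.6667$)
$s = -5$ ($s = \left(-5\right) 1 = -5$)
$m{\left(w,G \right)} = \frac{-4 + w}{G + \frac{-5 + w}{\frac{17}{3} + G}}$ ($m{\left(w,G \right)} = \frac{w - 4}{G + \frac{w - 5}{G + \frac{17}{3}}} = \frac{-4 + w}{G + \frac{-5 + w}{\frac{17}{3} + G}}$)
$T{\left(K \right)} = - \frac{5 \left(-8 + 2 K\right)}{-25 + 3 K}$ ($T{\left(K \right)} = \frac{-68 - -60 + 17 K + 3 \left(-5\right) K}{-15 + 3 K + 3 \left(-5\right)^{2} + 17 \left(-5\right)} \left(-5\right) = \frac{-68 + 60 + 17 K - 15 K}{-15 + 3 K + 3 \cdot 25 - 85} \left(-5\right) = \frac{-8 + 2 K}{-15 + 3 K + 75 - 85} \left(-5\right) = \frac{-8 + 2 K}{-25 + 3 K} \left(-5\right) = - \frac{5 \left(-8 + 2 K\right)}{-25 + 3 K}$)
$18^{2} T{\left(6 \right)} = 18^{2} \frac{10 \left(4 - 6\right)}{-25 + 3 \cdot 6} = 324 \frac{10 \left(4 - 6\right)}{-25 + 18} = 324 \cdot 10 \frac{1}{-7} \left(-2\right) = 324 \cdot 10 \left(- \frac{1}{7}\right) \left(-2\right) = 324 \cdot \frac{20}{7} = \frac{6480}{7}$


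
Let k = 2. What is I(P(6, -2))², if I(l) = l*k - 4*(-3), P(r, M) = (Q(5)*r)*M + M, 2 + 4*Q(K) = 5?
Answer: 100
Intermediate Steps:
Q(K) = ¾ (Q(K) = -½ + (¼)*5 = -½ + 5/4 = ¾)
P(r, M) = M + 3*M*r/4 (P(r, M) = (3*r/4)*M + M = 3*M*r/4 + M = M + 3*M*r/4)
I(l) = 12 + 2*l (I(l) = l*2 - 4*(-3) = 2*l + 12 = 12 + 2*l)
I(P(6, -2))² = (12 + 2*((¼)*(-2)*(4 + 3*6)))² = (12 + 2*((¼)*(-2)*(4 + 18)))² = (12 + 2*((¼)*(-2)*22))² = (12 + 2*(-11))² = (12 - 22)² = (-10)² = 100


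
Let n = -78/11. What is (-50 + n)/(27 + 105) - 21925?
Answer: -7958932/363 ≈ -21925.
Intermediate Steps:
n = -78/11 (n = -78*1/11 = -78/11 ≈ -7.0909)
(-50 + n)/(27 + 105) - 21925 = (-50 - 78/11)/(27 + 105) - 21925 = -628/11/132 - 21925 = (1/132)*(-628/11) - 21925 = -157/363 - 21925 = -7958932/363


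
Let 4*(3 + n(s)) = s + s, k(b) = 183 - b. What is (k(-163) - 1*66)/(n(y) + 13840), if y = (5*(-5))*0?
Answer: 280/13837 ≈ 0.020236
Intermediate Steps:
y = 0 (y = -25*0 = 0)
n(s) = -3 + s/2 (n(s) = -3 + (s + s)/4 = -3 + (2*s)/4 = -3 + s/2)
(k(-163) - 1*66)/(n(y) + 13840) = ((183 - 1*(-163)) - 1*66)/((-3 + (1/2)*0) + 13840) = ((183 + 163) - 66)/((-3 + 0) + 13840) = (346 - 66)/(-3 + 13840) = 280/13837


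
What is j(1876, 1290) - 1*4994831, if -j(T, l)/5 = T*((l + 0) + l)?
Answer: -29195231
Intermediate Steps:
j(T, l) = -10*T*l (j(T, l) = -5*T*((l + 0) + l) = -5*T*(l + l) = -5*T*2*l = -10*T*l)
j(1876, 1290) - 1*4994831 = -10*1876*1290 - 1*4994831 = -24200400 - 4994831 = -29195231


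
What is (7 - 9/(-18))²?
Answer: 225/4 ≈ 56.250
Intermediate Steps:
(7 - 9/(-18))² = (7 - 9*(-1/18))² = (7 + ½)² = (15/2)² = 225/4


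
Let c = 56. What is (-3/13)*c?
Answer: -168/13 ≈ -12.923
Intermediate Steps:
(-3/13)*c = -3/13*56 = -168/13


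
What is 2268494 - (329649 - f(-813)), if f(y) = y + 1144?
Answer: 1939176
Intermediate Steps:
f(y) = 1144 + y
2268494 - (329649 - f(-813)) = 2268494 - (329649 - (1144 - 813)) = 2268494 - (329649 - 1*331) = 2268494 - (329649 - 331) = 2268494 - 1*329318 = 2268494 - 329318 = 1939176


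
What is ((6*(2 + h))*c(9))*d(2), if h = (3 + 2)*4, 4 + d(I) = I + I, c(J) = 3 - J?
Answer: 0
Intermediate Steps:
d(I) = -4 + 2*I (d(I) = -4 + (I + I) = -4 + 2*I)
h = 20 (h = 5*4 = 20)
((6*(2 + h))*c(9))*d(2) = ((6*(2 + 20))*(3 - 1*9))*(-4 + 2*2) = ((6*22)*(3 - 9))*(-4 + 4) = (132*(-6))*0 = -792*0 = 0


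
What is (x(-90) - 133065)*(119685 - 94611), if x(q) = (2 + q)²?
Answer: -3142298754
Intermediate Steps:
(x(-90) - 133065)*(119685 - 94611) = ((2 - 90)² - 133065)*(119685 - 94611) = ((-88)² - 133065)*25074 = (7744 - 133065)*25074 = -125321*25074 = -3142298754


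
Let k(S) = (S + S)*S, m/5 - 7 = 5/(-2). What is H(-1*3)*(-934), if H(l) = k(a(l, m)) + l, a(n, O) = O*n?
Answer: -8508273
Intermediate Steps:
m = 45/2 (m = 35 + 5*(5/(-2)) = 35 + 5*(5*(-1/2)) = 35 + 5*(-5/2) = 35 - 25/2 = 45/2 ≈ 22.500)
k(S) = 2*S**2 (k(S) = (2*S)*S = 2*S**2)
H(l) = l + 2025*l**2/2 (H(l) = 2*(45*l/2)**2 + l = 2*(2025*l**2/4) + l = 2025*l**2/2 + l = l + 2025*l**2/2)
H(-1*3)*(-934) = ((-1*3)*(2 + 2025*(-1*3))/2)*(-934) = ((1/2)*(-3)*(2 + 2025*(-3)))*(-934) = ((1/2)*(-3)*(2 - 6075))*(-934) = ((1/2)*(-3)*(-6073))*(-934) = (18219/2)*(-934) = -8508273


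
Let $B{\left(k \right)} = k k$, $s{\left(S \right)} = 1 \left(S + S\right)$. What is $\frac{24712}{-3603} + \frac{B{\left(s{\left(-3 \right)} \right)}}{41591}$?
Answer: $- \frac{1027667084}{149852373} \approx -6.8579$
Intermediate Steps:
$s{\left(S \right)} = 2 S$ ($s{\left(S \right)} = 1 \cdot 2 S = 2 S$)
$B{\left(k \right)} = k^{2}$
$\frac{24712}{-3603} + \frac{B{\left(s{\left(-3 \right)} \right)}}{41591} = \frac{24712}{-3603} + \frac{\left(2 \left(-3\right)\right)^{2}}{41591} = 24712 \left(- \frac{1}{3603}\right) + \left(-6\right)^{2} \cdot \frac{1}{41591} = - \frac{24712}{3603} + 36 \cdot \frac{1}{41591} = - \frac{24712}{3603} + \frac{36}{41591} = - \frac{1027667084}{149852373}$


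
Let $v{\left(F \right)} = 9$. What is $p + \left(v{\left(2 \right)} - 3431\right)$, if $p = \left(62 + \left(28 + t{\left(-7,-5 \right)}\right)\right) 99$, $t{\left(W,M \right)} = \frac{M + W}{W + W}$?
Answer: $\frac{39010}{7} \approx 5572.9$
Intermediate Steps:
$t{\left(W,M \right)} = \frac{M + W}{2 W}$
$p = \frac{62964}{7}$ ($p = \left(62 + \left(28 + \frac{-5 - 7}{2 \left(-7\right)}\right)\right) 99 = \left(62 + \left(28 + \frac{1}{2} \left(- \frac{1}{7}\right) \left(-12\right)\right)\right) 99 = \left(62 + \left(28 + \frac{6}{7}\right)\right) 99 = \left(62 + \frac{202}{7}\right) 99 = \frac{636}{7} \cdot 99 = \frac{62964}{7} \approx 8994.9$)
$p + \left(v{\left(2 \right)} - 3431\right) = \frac{62964}{7} + \left(9 - 3431\right) = \frac{62964}{7} - 3422 = \frac{39010}{7}$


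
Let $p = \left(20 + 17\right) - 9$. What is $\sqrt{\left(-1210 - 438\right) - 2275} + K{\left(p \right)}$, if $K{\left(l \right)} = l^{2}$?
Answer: $784 + i \sqrt{3923} \approx 784.0 + 62.634 i$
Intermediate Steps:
$p = 28$ ($p = 37 - 9 = 28$)
$\sqrt{\left(-1210 - 438\right) - 2275} + K{\left(p \right)} = \sqrt{\left(-1210 - 438\right) - 2275} + 28^{2} = \sqrt{-1648 - 2275} + 784 = \sqrt{-3923} + 784 = i \sqrt{3923} + 784 = 784 + i \sqrt{3923}$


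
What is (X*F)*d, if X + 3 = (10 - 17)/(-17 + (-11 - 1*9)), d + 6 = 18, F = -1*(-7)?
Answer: -8736/37 ≈ -236.11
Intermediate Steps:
F = 7
d = 12 (d = -6 + 18 = 12)
X = -104/37 (X = -3 + (10 - 17)/(-17 + (-11 - 1*9)) = -3 - 7/(-17 + (-11 - 9)) = -3 - 7/(-17 - 20) = -3 - 7/(-37) = -3 - 7*(-1/37) = -3 + 7/37 = -104/37 ≈ -2.8108)
(X*F)*d = -104/37*7*12 = -728/37*12 = -8736/37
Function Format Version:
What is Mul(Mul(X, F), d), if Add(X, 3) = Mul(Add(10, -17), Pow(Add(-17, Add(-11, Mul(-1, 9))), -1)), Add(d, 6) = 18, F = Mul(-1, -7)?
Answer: Rational(-8736, 37) ≈ -236.11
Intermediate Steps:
F = 7
d = 12 (d = Add(-6, 18) = 12)
X = Rational(-104, 37) (X = Add(-3, Mul(Add(10, -17), Pow(Add(-17, Add(-11, Mul(-1, 9))), -1))) = Add(-3, Mul(-7, Pow(Add(-17, Add(-11, -9)), -1))) = Add(-3, Mul(-7, Pow(Add(-17, -20), -1))) = Add(-3, Mul(-7, Pow(-37, -1))) = Add(-3, Mul(-7, Rational(-1, 37))) = Add(-3, Rational(7, 37)) = Rational(-104, 37) ≈ -2.8108)
Mul(Mul(X, F), d) = Mul(Mul(Rational(-104, 37), 7), 12) = Mul(Rational(-728, 37), 12) = Rational(-8736, 37)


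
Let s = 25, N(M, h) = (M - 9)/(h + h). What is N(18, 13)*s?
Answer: 225/26 ≈ 8.6538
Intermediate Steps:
N(M, h) = (-9 + M)/(2*h) (N(M, h) = (-9 + M)/((2*h)) = (-9 + M)*(1/(2*h)) = (-9 + M)/(2*h))
N(18, 13)*s = ((1/2)*(-9 + 18)/13)*25 = ((1/2)*(1/13)*9)*25 = (9/26)*25 = 225/26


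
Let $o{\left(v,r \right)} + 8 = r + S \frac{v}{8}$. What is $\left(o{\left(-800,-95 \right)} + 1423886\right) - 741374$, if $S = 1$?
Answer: $682309$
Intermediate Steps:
$o{\left(v,r \right)} = -8 + r + \frac{v}{8}$ ($o{\left(v,r \right)} = -8 + \left(r + 1 \frac{v}{8}\right) = -8 + \left(r + \frac{v}{8}\right) = -8 + r + \frac{v}{8}$)
$\left(o{\left(-800,-95 \right)} + 1423886\right) - 741374 = \left(\left(-8 - 95 + \frac{1}{8} \left(-800\right)\right) + 1423886\right) - 741374 = \left(\left(-8 - 95 - 100\right) + 1423886\right) - 741374 = \left(-203 + 1423886\right) - 741374 = 1423683 - 741374 = 682309$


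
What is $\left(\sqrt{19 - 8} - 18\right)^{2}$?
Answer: $\left(18 - \sqrt{11}\right)^{2} \approx 215.6$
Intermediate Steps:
$\left(\sqrt{19 - 8} - 18\right)^{2} = \left(\sqrt{11} - 18\right)^{2} = \left(-18 + \sqrt{11}\right)^{2}$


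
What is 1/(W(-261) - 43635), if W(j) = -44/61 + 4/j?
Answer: -15921/694724563 ≈ -2.2917e-5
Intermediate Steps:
W(j) = -44/61 + 4/j (W(j) = -44*1/61 + 4/j = -44/61 + 4/j)
1/(W(-261) - 43635) = 1/((-44/61 + 4/(-261)) - 43635) = 1/((-44/61 + 4*(-1/261)) - 43635) = 1/((-44/61 - 4/261) - 43635) = 1/(-11728/15921 - 43635) = 1/(-694724563/15921) = -15921/694724563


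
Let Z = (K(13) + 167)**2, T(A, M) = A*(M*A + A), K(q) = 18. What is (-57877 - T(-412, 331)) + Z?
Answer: -56378660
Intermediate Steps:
T(A, M) = A*(A + A*M) (T(A, M) = A*(A*M + A) = A*(A + A*M))
Z = 34225 (Z = (18 + 167)**2 = 185**2 = 34225)
(-57877 - T(-412, 331)) + Z = (-57877 - (-412)**2*(1 + 331)) + 34225 = (-57877 - 169744*332) + 34225 = (-57877 - 1*56355008) + 34225 = (-57877 - 56355008) + 34225 = -56412885 + 34225 = -56378660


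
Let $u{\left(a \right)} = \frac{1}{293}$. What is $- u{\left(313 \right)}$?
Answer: $- \frac{1}{293} \approx -0.003413$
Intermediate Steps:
$u{\left(a \right)} = \frac{1}{293}$
$- u{\left(313 \right)} = \left(-1\right) \frac{1}{293} = - \frac{1}{293}$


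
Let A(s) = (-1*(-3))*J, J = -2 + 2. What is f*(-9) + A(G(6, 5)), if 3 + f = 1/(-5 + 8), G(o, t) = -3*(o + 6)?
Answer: 24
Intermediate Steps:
J = 0
G(o, t) = -18 - 3*o (G(o, t) = -3*(6 + o) = -18 - 3*o)
A(s) = 0 (A(s) = -1*(-3)*0 = 3*0 = 0)
f = -8/3 (f = -3 + 1/(-5 + 8) = -3 + 1/3 = -3 + ⅓ = -8/3 ≈ -2.6667)
f*(-9) + A(G(6, 5)) = -8/3*(-9) + 0 = 24 + 0 = 24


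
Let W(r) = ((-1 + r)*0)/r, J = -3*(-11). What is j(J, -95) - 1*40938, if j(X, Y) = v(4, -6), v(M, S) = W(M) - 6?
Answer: -40944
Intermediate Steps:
J = 33
W(r) = 0 (W(r) = 0/r = 0)
v(M, S) = -6 (v(M, S) = 0 - 6 = -6)
j(X, Y) = -6
j(J, -95) - 1*40938 = -6 - 1*40938 = -6 - 40938 = -40944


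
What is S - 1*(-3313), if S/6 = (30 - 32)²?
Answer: 3337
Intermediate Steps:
S = 24 (S = 6*(30 - 32)² = 6*(-2)² = 6*4 = 24)
S - 1*(-3313) = 24 - 1*(-3313) = 24 + 3313 = 3337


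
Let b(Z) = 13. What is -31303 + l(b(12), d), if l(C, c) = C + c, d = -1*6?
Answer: -31296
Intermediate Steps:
d = -6
-31303 + l(b(12), d) = -31303 + (13 - 6) = -31303 + 7 = -31296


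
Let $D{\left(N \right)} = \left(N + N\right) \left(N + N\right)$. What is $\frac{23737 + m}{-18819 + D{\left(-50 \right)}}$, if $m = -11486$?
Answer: $- \frac{12251}{8819} \approx -1.3892$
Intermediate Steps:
$D{\left(N \right)} = 4 N^{2}$ ($D{\left(N \right)} = 2 N 2 N = 4 N^{2}$)
$\frac{23737 + m}{-18819 + D{\left(-50 \right)}} = \frac{23737 - 11486}{-18819 + 4 \left(-50\right)^{2}} = \frac{12251}{-18819 + 4 \cdot 2500} = \frac{12251}{-18819 + 10000} = \frac{12251}{-8819} = 12251 \left(- \frac{1}{8819}\right) = - \frac{12251}{8819}$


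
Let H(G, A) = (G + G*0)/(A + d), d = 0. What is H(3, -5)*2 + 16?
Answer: 74/5 ≈ 14.800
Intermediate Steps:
H(G, A) = G/A (H(G, A) = (G + G*0)/(A + 0) = (G + 0)/A = G/A)
H(3, -5)*2 + 16 = (3/(-5))*2 + 16 = (3*(-⅕))*2 + 16 = -⅗*2 + 16 = -6/5 + 16 = 74/5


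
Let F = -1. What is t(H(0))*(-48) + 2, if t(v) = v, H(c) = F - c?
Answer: 50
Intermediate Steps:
H(c) = -1 - c
t(H(0))*(-48) + 2 = (-1 - 1*0)*(-48) + 2 = (-1 + 0)*(-48) + 2 = -1*(-48) + 2 = 48 + 2 = 50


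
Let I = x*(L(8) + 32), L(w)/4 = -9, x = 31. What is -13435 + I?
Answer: -13559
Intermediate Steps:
L(w) = -36 (L(w) = 4*(-9) = -36)
I = -124 (I = 31*(-36 + 32) = 31*(-4) = -124)
-13435 + I = -13435 - 124 = -13559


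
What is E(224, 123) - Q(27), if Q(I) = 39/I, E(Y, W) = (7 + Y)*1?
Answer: 2066/9 ≈ 229.56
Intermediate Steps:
E(Y, W) = 7 + Y
E(224, 123) - Q(27) = (7 + 224) - 39/27 = 231 - 39/27 = 231 - 1*13/9 = 231 - 13/9 = 2066/9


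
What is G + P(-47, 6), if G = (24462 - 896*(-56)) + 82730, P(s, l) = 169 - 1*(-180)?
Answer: 157717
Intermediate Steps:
P(s, l) = 349 (P(s, l) = 169 + 180 = 349)
G = 157368 (G = (24462 + 50176) + 82730 = 74638 + 82730 = 157368)
G + P(-47, 6) = 157368 + 349 = 157717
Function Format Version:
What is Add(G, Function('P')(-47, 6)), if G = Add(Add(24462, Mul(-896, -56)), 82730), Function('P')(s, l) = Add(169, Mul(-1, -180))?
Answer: 157717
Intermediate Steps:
Function('P')(s, l) = 349 (Function('P')(s, l) = Add(169, 180) = 349)
G = 157368 (G = Add(Add(24462, 50176), 82730) = Add(74638, 82730) = 157368)
Add(G, Function('P')(-47, 6)) = Add(157368, 349) = 157717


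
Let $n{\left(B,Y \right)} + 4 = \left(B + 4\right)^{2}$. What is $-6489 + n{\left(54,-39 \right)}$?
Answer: $-3129$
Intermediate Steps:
$n{\left(B,Y \right)} = -4 + \left(4 + B\right)^{2}$ ($n{\left(B,Y \right)} = -4 + \left(B + 4\right)^{2} = -4 + \left(4 + B\right)^{2}$)
$-6489 + n{\left(54,-39 \right)} = -6489 - \left(4 - \left(4 + 54\right)^{2}\right) = -6489 - \left(4 - 58^{2}\right) = -6489 + \left(-4 + 3364\right) = -6489 + 3360 = -3129$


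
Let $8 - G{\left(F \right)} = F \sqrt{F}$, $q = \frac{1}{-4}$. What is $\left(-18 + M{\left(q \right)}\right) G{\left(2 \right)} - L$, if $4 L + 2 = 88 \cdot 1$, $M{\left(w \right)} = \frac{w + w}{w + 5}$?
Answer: $- \frac{6321}{38} + \frac{688 \sqrt{2}}{19} \approx -115.13$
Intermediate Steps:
$q = - \frac{1}{4} \approx -0.25$
$M{\left(w \right)} = \frac{2 w}{5 + w}$
$L = \frac{43}{2}$ ($L = - \frac{1}{2} + \frac{88 \cdot 1}{4} = - \frac{1}{2} + \frac{1}{4} \cdot 88 = - \frac{1}{2} + 22 = \frac{43}{2} \approx 21.5$)
$G{\left(F \right)} = 8 - F^{\frac{3}{2}}$ ($G{\left(F \right)} = 8 - F \sqrt{F} = 8 - F^{\frac{3}{2}}$)
$\left(-18 + M{\left(q \right)}\right) G{\left(2 \right)} - L = \left(-18 + 2 \left(- \frac{1}{4}\right) \frac{1}{5 - \frac{1}{4}}\right) \left(8 - 2^{\frac{3}{2}}\right) - \frac{43}{2} = \left(-18 + 2 \left(- \frac{1}{4}\right) \frac{1}{\frac{19}{4}}\right) \left(8 - 2 \sqrt{2}\right) - \frac{43}{2} = \left(-18 + 2 \left(- \frac{1}{4}\right) \frac{4}{19}\right) \left(8 - 2 \sqrt{2}\right) - \frac{43}{2} = \left(-18 - \frac{2}{19}\right) \left(8 - 2 \sqrt{2}\right) - \frac{43}{2} = - \frac{344 \left(8 - 2 \sqrt{2}\right)}{19} - \frac{43}{2} = \left(- \frac{2752}{19} + \frac{688 \sqrt{2}}{19}\right) - \frac{43}{2} = - \frac{6321}{38} + \frac{688 \sqrt{2}}{19}$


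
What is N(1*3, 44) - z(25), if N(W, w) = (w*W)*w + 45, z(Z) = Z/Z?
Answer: 5852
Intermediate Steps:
z(Z) = 1
N(W, w) = 45 + W*w**2 (N(W, w) = (W*w)*w + 45 = W*w**2 + 45 = 45 + W*w**2)
N(1*3, 44) - z(25) = (45 + (1*3)*44**2) - 1*1 = (45 + 3*1936) - 1 = (45 + 5808) - 1 = 5853 - 1 = 5852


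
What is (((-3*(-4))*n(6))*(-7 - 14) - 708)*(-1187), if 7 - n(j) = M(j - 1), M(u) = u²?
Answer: -4543836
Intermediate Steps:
n(j) = 7 - (-1 + j)² (n(j) = 7 - (j - 1)² = 7 - (-1 + j)²)
(((-3*(-4))*n(6))*(-7 - 14) - 708)*(-1187) = (((-3*(-4))*(7 - (-1 + 6)²))*(-7 - 14) - 708)*(-1187) = ((12*(7 - 1*5²))*(-21) - 708)*(-1187) = ((12*(7 - 1*25))*(-21) - 708)*(-1187) = ((12*(7 - 25))*(-21) - 708)*(-1187) = ((12*(-18))*(-21) - 708)*(-1187) = (-216*(-21) - 708)*(-1187) = (4536 - 708)*(-1187) = 3828*(-1187) = -4543836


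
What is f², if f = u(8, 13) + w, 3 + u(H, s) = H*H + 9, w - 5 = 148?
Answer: 49729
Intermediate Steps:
w = 153 (w = 5 + 148 = 153)
u(H, s) = 6 + H² (u(H, s) = -3 + (H*H + 9) = -3 + (H² + 9) = -3 + (9 + H²) = 6 + H²)
f = 223 (f = (6 + 8²) + 153 = (6 + 64) + 153 = 70 + 153 = 223)
f² = 223² = 49729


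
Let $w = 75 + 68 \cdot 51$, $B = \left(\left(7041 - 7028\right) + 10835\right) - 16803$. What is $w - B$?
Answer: $9498$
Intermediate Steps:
$B = -5955$ ($B = \left(\left(7041 - 7028\right) + 10835\right) - 16803 = \left(13 + 10835\right) - 16803 = 10848 - 16803 = -5955$)
$w = 3543$ ($w = 75 + 3468 = 3543$)
$w - B = 3543 - -5955 = 3543 + 5955 = 9498$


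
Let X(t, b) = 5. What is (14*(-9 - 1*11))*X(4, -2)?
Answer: -1400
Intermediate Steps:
(14*(-9 - 1*11))*X(4, -2) = (14*(-9 - 1*11))*5 = (14*(-9 - 11))*5 = (14*(-20))*5 = -280*5 = -1400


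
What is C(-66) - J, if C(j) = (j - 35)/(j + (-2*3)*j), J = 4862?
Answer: -1604561/330 ≈ -4862.3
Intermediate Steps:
C(j) = -(-35 + j)/(5*j) (C(j) = (-35 + j)/(j - 6*j) = (-35 + j)/((-5*j)) = (-35 + j)*(-1/(5*j)) = -(-35 + j)/(5*j))
C(-66) - J = (1/5)*(35 - 1*(-66))/(-66) - 1*4862 = (1/5)*(-1/66)*(35 + 66) - 4862 = (1/5)*(-1/66)*101 - 4862 = -101/330 - 4862 = -1604561/330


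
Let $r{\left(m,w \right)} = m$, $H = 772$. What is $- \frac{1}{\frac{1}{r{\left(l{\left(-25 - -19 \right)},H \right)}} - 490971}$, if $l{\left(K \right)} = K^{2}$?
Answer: $\frac{36}{17674955} \approx 2.0368 \cdot 10^{-6}$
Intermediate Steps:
$- \frac{1}{\frac{1}{r{\left(l{\left(-25 - -19 \right)},H \right)}} - 490971} = - \frac{1}{\frac{1}{\left(-25 - -19\right)^{2}} - 490971} = - \frac{1}{\frac{1}{\left(-25 + 19\right)^{2}} - 490971} = - \frac{1}{\frac{1}{\left(-6\right)^{2}} - 490971} = - \frac{1}{\frac{1}{36} - 490971} = - \frac{1}{- \frac{17674955}{36}} = \left(-1\right) \left(- \frac{36}{17674955}\right) = \frac{36}{17674955}$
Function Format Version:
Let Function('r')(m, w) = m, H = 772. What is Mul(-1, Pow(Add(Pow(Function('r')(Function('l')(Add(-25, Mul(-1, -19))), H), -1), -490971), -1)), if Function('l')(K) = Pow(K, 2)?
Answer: Rational(36, 17674955) ≈ 2.0368e-6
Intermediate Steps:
Mul(-1, Pow(Add(Pow(Function('r')(Function('l')(Add(-25, Mul(-1, -19))), H), -1), -490971), -1)) = Mul(-1, Pow(Add(Pow(Pow(Add(-25, Mul(-1, -19)), 2), -1), -490971), -1)) = Mul(-1, Pow(Add(Pow(Pow(Add(-25, 19), 2), -1), -490971), -1)) = Mul(-1, Pow(Add(Pow(Pow(-6, 2), -1), -490971), -1)) = Mul(-1, Pow(Add(Pow(36, -1), -490971), -1)) = Mul(-1, Pow(Add(Rational(1, 36), -490971), -1)) = Mul(-1, Pow(Rational(-17674955, 36), -1)) = Mul(-1, Rational(-36, 17674955)) = Rational(36, 17674955)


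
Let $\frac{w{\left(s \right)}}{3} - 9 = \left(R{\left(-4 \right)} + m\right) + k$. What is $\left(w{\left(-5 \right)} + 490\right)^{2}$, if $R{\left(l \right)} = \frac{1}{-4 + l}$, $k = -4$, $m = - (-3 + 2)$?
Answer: $\frac{16491721}{64} \approx 2.5768 \cdot 10^{5}$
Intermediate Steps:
$m = 1$ ($m = \left(-1\right) \left(-1\right) = 1$)
$w{\left(s \right)} = \frac{141}{8}$ ($w{\left(s \right)} = 27 + 3 \left(\left(\frac{1}{-4 - 4} + 1\right) - 4\right) = 27 + 3 \left(\left(\frac{1}{-8} + 1\right) - 4\right) = 27 + 3 \left(\left(- \frac{1}{8} + 1\right) - 4\right) = 27 + 3 \left(\frac{7}{8} - 4\right) = 27 + 3 \left(- \frac{25}{8}\right) = 27 - \frac{75}{8} = \frac{141}{8}$)
$\left(w{\left(-5 \right)} + 490\right)^{2} = \left(\frac{141}{8} + 490\right)^{2} = \left(\frac{4061}{8}\right)^{2} = \frac{16491721}{64}$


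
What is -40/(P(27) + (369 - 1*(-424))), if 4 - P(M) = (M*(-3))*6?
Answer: -40/1283 ≈ -0.031177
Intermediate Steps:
P(M) = 4 + 18*M (P(M) = 4 - M*(-3)*6 = 4 - (-3*M)*6 = 4 - (-18)*M = 4 + 18*M)
-40/(P(27) + (369 - 1*(-424))) = -40/((4 + 18*27) + (369 - 1*(-424))) = -40/((4 + 486) + (369 + 424)) = -40/(490 + 793) = -40/1283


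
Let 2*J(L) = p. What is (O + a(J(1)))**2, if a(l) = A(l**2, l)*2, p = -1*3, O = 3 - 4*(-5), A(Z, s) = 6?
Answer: 1225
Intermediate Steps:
O = 23 (O = 3 + 20 = 23)
p = -3
J(L) = -3/2 (J(L) = (1/2)*(-3) = -3/2)
a(l) = 12 (a(l) = 6*2 = 12)
(O + a(J(1)))**2 = (23 + 12)**2 = 35**2 = 1225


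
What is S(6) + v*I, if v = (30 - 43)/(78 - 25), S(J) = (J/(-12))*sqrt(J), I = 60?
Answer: -780/53 - sqrt(6)/2 ≈ -15.942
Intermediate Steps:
S(J) = -J**(3/2)/12 (S(J) = (J*(-1/12))*sqrt(J) = (-J/12)*sqrt(J) = -J**(3/2)/12)
v = -13/53 ≈ -0.24528
S(6) + v*I = -sqrt(6)/2 - 13/53*60 = -sqrt(6)/2 - 780/53 = -780/53 - sqrt(6)/2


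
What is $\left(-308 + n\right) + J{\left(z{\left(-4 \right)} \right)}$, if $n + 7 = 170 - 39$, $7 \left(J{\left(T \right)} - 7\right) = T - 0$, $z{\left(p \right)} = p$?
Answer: $- \frac{1243}{7} \approx -177.57$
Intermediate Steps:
$J{\left(T \right)} = 7 + \frac{T}{7}$ ($J{\left(T \right)} = 7 + \frac{T - 0}{7} = 7 + \frac{T + 0}{7} = 7 + \frac{T}{7}$)
$n = 124$ ($n = -7 + \left(170 - 39\right) = -7 + 131 = 124$)
$\left(-308 + n\right) + J{\left(z{\left(-4 \right)} \right)} = \left(-308 + 124\right) + \left(7 + \frac{1}{7} \left(-4\right)\right) = -184 + \left(7 - \frac{4}{7}\right) = -184 + \frac{45}{7} = - \frac{1243}{7}$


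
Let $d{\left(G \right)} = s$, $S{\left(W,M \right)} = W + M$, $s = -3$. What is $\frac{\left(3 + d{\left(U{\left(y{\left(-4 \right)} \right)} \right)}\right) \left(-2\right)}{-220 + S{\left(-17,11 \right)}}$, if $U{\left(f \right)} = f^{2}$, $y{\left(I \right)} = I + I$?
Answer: $0$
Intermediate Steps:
$y{\left(I \right)} = 2 I$
$S{\left(W,M \right)} = M + W$
$d{\left(G \right)} = -3$
$\frac{\left(3 + d{\left(U{\left(y{\left(-4 \right)} \right)} \right)}\right) \left(-2\right)}{-220 + S{\left(-17,11 \right)}} = \frac{\left(3 - 3\right) \left(-2\right)}{-220 + \left(11 - 17\right)} = \frac{0 \left(-2\right)}{-220 - 6} = \frac{0}{-226} = 0 \left(- \frac{1}{226}\right) = 0$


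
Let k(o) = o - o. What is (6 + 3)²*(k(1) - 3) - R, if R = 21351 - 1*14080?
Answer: -7514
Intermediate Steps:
k(o) = 0
R = 7271 (R = 21351 - 14080 = 7271)
(6 + 3)²*(k(1) - 3) - R = (6 + 3)²*(0 - 3) - 1*7271 = 9²*(-3) - 7271 = 81*(-3) - 7271 = -243 - 7271 = -7514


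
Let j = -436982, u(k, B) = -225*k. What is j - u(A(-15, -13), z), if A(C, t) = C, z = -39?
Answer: -440357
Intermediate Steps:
j - u(A(-15, -13), z) = -436982 - (-225)*(-15) = -436982 - 1*3375 = -436982 - 3375 = -440357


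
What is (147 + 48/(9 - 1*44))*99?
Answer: 504603/35 ≈ 14417.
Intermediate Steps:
(147 + 48/(9 - 1*44))*99 = (147 + 48/(9 - 44))*99 = (147 + 48/(-35))*99 = (147 + 48*(-1/35))*99 = (147 - 48/35)*99 = (5097/35)*99 = 504603/35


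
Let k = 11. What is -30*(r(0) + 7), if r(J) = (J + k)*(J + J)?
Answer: -210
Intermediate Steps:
r(J) = 2*J*(11 + J) (r(J) = (J + 11)*(J + J) = (11 + J)*(2*J) = 2*J*(11 + J))
-30*(r(0) + 7) = -30*(2*0*(11 + 0) + 7) = -30*(2*0*11 + 7) = -30*(0 + 7) = -30*7 = -210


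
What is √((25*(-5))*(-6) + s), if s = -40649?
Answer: I*√39899 ≈ 199.75*I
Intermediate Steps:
√((25*(-5))*(-6) + s) = √((25*(-5))*(-6) - 40649) = √(-125*(-6) - 40649) = √(750 - 40649) = √(-39899) = I*√39899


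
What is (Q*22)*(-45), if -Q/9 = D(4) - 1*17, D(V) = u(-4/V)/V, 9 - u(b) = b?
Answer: -129195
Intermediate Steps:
u(b) = 9 - b
D(V) = (9 + 4/V)/V (D(V) = (9 - (-4)/V)/V = (9 + 4/V)/V)
Q = 261/2 (Q = -9*((4 + 9*4)/4**2 - 1*17) = -9*((4 + 36)/16 - 17) = -9*((1/16)*40 - 17) = -9*(5/2 - 17) = -9*(-29/2) = 261/2 ≈ 130.50)
(Q*22)*(-45) = ((261/2)*22)*(-45) = 2871*(-45) = -129195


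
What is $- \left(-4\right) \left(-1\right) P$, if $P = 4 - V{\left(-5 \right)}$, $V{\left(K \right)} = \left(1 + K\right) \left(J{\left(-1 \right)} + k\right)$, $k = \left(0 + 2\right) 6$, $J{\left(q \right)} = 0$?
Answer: $-208$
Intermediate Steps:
$k = 12$ ($k = 2 \cdot 6 = 12$)
$V{\left(K \right)} = 12 + 12 K$ ($V{\left(K \right)} = \left(1 + K\right) \left(0 + 12\right) = \left(1 + K\right) 12 = 12 + 12 K$)
$P = 52$ ($P = 4 - \left(12 + 12 \left(-5\right)\right) = 4 - \left(12 - 60\right) = 4 - -48 = 4 + 48 = 52$)
$- \left(-4\right) \left(-1\right) P = - \left(-4\right) \left(-1\right) 52 = \left(-1\right) 4 \cdot 52 = \left(-4\right) 52 = -208$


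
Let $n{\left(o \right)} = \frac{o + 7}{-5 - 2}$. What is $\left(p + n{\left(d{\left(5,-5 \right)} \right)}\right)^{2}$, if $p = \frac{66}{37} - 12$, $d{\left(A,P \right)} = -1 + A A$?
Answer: $\frac{14386849}{67081} \approx 214.47$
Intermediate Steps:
$d{\left(A,P \right)} = -1 + A^{2}$
$n{\left(o \right)} = -1 - \frac{o}{7}$ ($n{\left(o \right)} = \frac{7 + o}{-7} = \left(7 + o\right) \left(- \frac{1}{7}\right) = -1 - \frac{o}{7}$)
$p = - \frac{378}{37}$ ($p = 66 \cdot \frac{1}{37} - 12 = \frac{66}{37} - 12 = - \frac{378}{37} \approx -10.216$)
$\left(p + n{\left(d{\left(5,-5 \right)} \right)}\right)^{2} = \left(- \frac{378}{37} - \left(1 + \frac{-1 + 5^{2}}{7}\right)\right)^{2} = \left(- \frac{378}{37} - \left(1 + \frac{-1 + 25}{7}\right)\right)^{2} = \left(- \frac{378}{37} - \frac{31}{7}\right)^{2} = \left(- \frac{3793}{259}\right)^{2} = \frac{14386849}{67081}$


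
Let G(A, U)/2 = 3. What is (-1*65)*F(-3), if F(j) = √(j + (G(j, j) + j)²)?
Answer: -65*√6 ≈ -159.22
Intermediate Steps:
G(A, U) = 6 (G(A, U) = 2*3 = 6)
F(j) = √(j + (6 + j)²)
(-1*65)*F(-3) = (-1*65)*√(-3 + (6 - 3)²) = -65*√(-3 + 3²) = -65*√(-3 + 9) = -65*√6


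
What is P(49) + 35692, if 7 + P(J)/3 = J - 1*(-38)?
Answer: 35932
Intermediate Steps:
P(J) = 93 + 3*J (P(J) = -21 + 3*(J - 1*(-38)) = -21 + 3*(J + 38) = -21 + 3*(38 + J) = -21 + (114 + 3*J) = 93 + 3*J)
P(49) + 35692 = (93 + 3*49) + 35692 = (93 + 147) + 35692 = 240 + 35692 = 35932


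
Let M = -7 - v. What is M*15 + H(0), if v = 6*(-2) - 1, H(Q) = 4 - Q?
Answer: 94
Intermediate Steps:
v = -13 (v = -12 - 1 = -13)
M = 6 (M = -7 - 1*(-13) = -7 + 13 = 6)
M*15 + H(0) = 6*15 + (4 - 1*0) = 90 + (4 + 0) = 90 + 4 = 94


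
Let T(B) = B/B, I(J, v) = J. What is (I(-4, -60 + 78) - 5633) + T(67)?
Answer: -5636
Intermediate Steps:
T(B) = 1
(I(-4, -60 + 78) - 5633) + T(67) = (-4 - 5633) + 1 = -5637 + 1 = -5636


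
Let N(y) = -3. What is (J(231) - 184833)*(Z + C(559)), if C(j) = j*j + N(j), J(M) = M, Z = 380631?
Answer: -127949307618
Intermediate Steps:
C(j) = -3 + j² (C(j) = j*j - 3 = j² - 3 = -3 + j²)
(J(231) - 184833)*(Z + C(559)) = (231 - 184833)*(380631 + (-3 + 559²)) = -184602*(380631 + (-3 + 312481)) = -184602*(380631 + 312478) = -184602*693109 = -127949307618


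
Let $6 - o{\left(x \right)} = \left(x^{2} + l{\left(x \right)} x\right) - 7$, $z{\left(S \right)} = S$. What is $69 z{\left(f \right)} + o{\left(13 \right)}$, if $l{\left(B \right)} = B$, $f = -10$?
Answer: $-1015$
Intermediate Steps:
$o{\left(x \right)} = 13 - 2 x^{2}$ ($o{\left(x \right)} = 6 - \left(\left(x^{2} + x x\right) - 7\right) = 6 - \left(\left(x^{2} + x^{2}\right) - 7\right) = 6 - \left(2 x^{2} - 7\right) = 6 - \left(-7 + 2 x^{2}\right) = 13 - 2 x^{2}$)
$69 z{\left(f \right)} + o{\left(13 \right)} = 69 \left(-10\right) + \left(13 - 2 \cdot 13^{2}\right) = -690 + \left(13 - 338\right) = -690 - 325 = -1015$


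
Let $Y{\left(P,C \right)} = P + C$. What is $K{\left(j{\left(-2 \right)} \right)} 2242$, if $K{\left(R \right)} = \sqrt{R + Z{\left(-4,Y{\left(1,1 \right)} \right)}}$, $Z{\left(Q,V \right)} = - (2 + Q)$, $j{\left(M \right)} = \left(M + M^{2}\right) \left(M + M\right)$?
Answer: $2242 i \sqrt{6} \approx 5491.8 i$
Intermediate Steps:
$Y{\left(P,C \right)} = C + P$
$j{\left(M \right)} = 2 M \left(M + M^{2}\right)$ ($j{\left(M \right)} = \left(M + M^{2}\right) 2 M = 2 M \left(M + M^{2}\right)$)
$Z{\left(Q,V \right)} = -2 - Q$
$K{\left(R \right)} = \sqrt{2 + R}$ ($K{\left(R \right)} = \sqrt{R - -2} = \sqrt{R + \left(-2 + 4\right)} = \sqrt{R + 2} = \sqrt{2 + R}$)
$K{\left(j{\left(-2 \right)} \right)} 2242 = \sqrt{2 + 2 \left(-2\right)^{2} \left(1 - 2\right)} 2242 = \sqrt{2 + 2 \cdot 4 \left(-1\right)} 2242 = \sqrt{2 - 8} \cdot 2242 = \sqrt{-6} \cdot 2242 = i \sqrt{6} \cdot 2242 = 2242 i \sqrt{6}$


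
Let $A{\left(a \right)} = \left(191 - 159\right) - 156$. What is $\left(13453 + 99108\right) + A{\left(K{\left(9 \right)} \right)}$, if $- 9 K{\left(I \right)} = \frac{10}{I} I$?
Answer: $112437$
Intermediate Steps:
$K{\left(I \right)} = - \frac{10}{9}$ ($K{\left(I \right)} = - \frac{\frac{10}{I} I}{9} = \left(- \frac{1}{9}\right) 10 = - \frac{10}{9}$)
$A{\left(a \right)} = -124$ ($A{\left(a \right)} = 32 - 156 = -124$)
$\left(13453 + 99108\right) + A{\left(K{\left(9 \right)} \right)} = \left(13453 + 99108\right) - 124 = 112561 - 124 = 112437$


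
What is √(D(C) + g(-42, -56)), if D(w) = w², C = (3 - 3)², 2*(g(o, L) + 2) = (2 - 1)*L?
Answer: I*√30 ≈ 5.4772*I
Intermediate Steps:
g(o, L) = -2 + L/2 (g(o, L) = -2 + ((2 - 1)*L)/2 = -2 + (1*L)/2 = -2 + L/2)
C = 0 (C = 0² = 0)
√(D(C) + g(-42, -56)) = √(0² + (-2 + (½)*(-56))) = √(0 + (-2 - 28)) = √(0 - 30) = √(-30) = I*√30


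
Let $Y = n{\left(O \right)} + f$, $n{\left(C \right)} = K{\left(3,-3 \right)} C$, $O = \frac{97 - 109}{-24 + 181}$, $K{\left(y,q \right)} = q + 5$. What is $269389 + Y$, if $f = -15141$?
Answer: $\frac{39916912}{157} \approx 2.5425 \cdot 10^{5}$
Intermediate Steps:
$K{\left(y,q \right)} = 5 + q$
$O = - \frac{12}{157} \approx -0.076433$
$n{\left(C \right)} = 2 C$ ($n{\left(C \right)} = \left(5 - 3\right) C = 2 C$)
$Y = - \frac{2377161}{157}$ ($Y = 2 \left(- \frac{12}{157}\right) - 15141 = - \frac{24}{157} - 15141 = - \frac{2377161}{157} \approx -15141.0$)
$269389 + Y = 269389 - \frac{2377161}{157} = \frac{39916912}{157}$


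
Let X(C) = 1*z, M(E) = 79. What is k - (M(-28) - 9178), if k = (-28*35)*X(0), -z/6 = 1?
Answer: 14979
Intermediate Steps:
z = -6 (z = -6*1 = -6)
X(C) = -6 (X(C) = 1*(-6) = -6)
k = 5880 (k = -28*35*(-6) = -980*(-6) = 5880)
k - (M(-28) - 9178) = 5880 - (79 - 9178) = 5880 - 1*(-9099) = 5880 + 9099 = 14979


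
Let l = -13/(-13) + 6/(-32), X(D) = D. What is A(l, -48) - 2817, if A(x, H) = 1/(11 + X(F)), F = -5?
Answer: -16901/6 ≈ -2816.8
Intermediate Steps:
l = 13/16 (l = -13*(-1/13) + 6*(-1/32) = 1 - 3/16 = 13/16 ≈ 0.81250)
A(x, H) = ⅙ (A(x, H) = 1/(11 - 5) = 1/6 = ⅙)
A(l, -48) - 2817 = ⅙ - 2817 = -16901/6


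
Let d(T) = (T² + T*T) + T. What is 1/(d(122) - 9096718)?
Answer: -1/9066828 ≈ -1.1029e-7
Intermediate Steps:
d(T) = T + 2*T² (d(T) = (T² + T²) + T = 2*T² + T = T + 2*T²)
1/(d(122) - 9096718) = 1/(122*(1 + 2*122) - 9096718) = 1/(122*(1 + 244) - 9096718) = 1/(122*245 - 9096718) = 1/(29890 - 9096718) = 1/(-9066828) = -1/9066828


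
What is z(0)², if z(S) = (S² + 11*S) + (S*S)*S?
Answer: 0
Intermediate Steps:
z(S) = S² + S³ + 11*S (z(S) = (S² + 11*S) + S²*S = (S² + 11*S) + S³ = S² + S³ + 11*S)
z(0)² = (0*(11 + 0 + 0²))² = (0*(11 + 0 + 0))² = (0*11)² = 0² = 0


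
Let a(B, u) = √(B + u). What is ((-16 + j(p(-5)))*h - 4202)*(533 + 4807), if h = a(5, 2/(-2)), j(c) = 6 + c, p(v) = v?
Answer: -22598880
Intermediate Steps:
h = 2 (h = √(5 + 2/(-2)) = √(5 + 2*(-½)) = √(5 - 1) = √4 = 2)
((-16 + j(p(-5)))*h - 4202)*(533 + 4807) = ((-16 + (6 - 5))*2 - 4202)*(533 + 4807) = ((-16 + 1)*2 - 4202)*5340 = (-15*2 - 4202)*5340 = (-30 - 4202)*5340 = -4232*5340 = -22598880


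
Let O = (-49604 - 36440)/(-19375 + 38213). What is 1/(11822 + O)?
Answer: 9419/111308396 ≈ 8.4621e-5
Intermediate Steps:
O = -43022/9419 (O = -86044/18838 = -86044*1/18838 = -43022/9419 ≈ -4.5676)
1/(11822 + O) = 1/(11822 - 43022/9419) = 1/(111308396/9419) = 9419/111308396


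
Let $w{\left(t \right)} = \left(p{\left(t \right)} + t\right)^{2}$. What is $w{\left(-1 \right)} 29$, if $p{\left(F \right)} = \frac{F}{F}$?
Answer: $0$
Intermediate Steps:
$p{\left(F \right)} = 1$
$w{\left(t \right)} = \left(1 + t\right)^{2}$
$w{\left(-1 \right)} 29 = \left(1 - 1\right)^{2} \cdot 29 = 0^{2} \cdot 29 = 0 \cdot 29 = 0$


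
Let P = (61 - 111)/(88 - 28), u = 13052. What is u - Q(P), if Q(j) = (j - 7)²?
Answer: 467663/36 ≈ 12991.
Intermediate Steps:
P = -⅚ (P = -50/60 = -50*1/60 = -⅚ ≈ -0.83333)
Q(j) = (-7 + j)²
u - Q(P) = 13052 - (-7 - ⅚)² = 13052 - (-47/6)² = 13052 - 1*2209/36 = 13052 - 2209/36 = 467663/36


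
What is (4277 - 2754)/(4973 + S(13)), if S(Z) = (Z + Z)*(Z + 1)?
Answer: 1523/5337 ≈ 0.28537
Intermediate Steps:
S(Z) = 2*Z*(1 + Z) (S(Z) = (2*Z)*(1 + Z) = 2*Z*(1 + Z))
(4277 - 2754)/(4973 + S(13)) = (4277 - 2754)/(4973 + 2*13*(1 + 13)) = 1523/(4973 + 2*13*14) = 1523/(4973 + 364) = 1523/5337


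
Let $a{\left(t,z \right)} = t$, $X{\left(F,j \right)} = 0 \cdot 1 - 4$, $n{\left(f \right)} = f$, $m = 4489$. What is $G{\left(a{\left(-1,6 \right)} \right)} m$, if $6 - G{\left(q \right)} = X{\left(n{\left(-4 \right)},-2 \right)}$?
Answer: $44890$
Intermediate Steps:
$X{\left(F,j \right)} = -4$ ($X{\left(F,j \right)} = 0 - 4 = -4$)
$G{\left(q \right)} = 10$ ($G{\left(q \right)} = 6 - -4 = 6 + 4 = 10$)
$G{\left(a{\left(-1,6 \right)} \right)} m = 10 \cdot 4489 = 44890$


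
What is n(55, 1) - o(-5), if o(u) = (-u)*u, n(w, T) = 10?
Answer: 35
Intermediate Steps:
o(u) = -u²
n(55, 1) - o(-5) = 10 - (-1)*(-5)² = 10 - (-1)*25 = 10 - 1*(-25) = 10 + 25 = 35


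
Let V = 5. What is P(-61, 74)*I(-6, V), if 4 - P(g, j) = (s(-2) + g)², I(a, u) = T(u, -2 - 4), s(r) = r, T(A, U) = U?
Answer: 23790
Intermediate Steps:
I(a, u) = -6 (I(a, u) = -2 - 4 = -6)
P(g, j) = 4 - (-2 + g)²
P(-61, 74)*I(-6, V) = -61*(4 - 1*(-61))*(-6) = -61*(4 + 61)*(-6) = -61*65*(-6) = -3965*(-6) = 23790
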